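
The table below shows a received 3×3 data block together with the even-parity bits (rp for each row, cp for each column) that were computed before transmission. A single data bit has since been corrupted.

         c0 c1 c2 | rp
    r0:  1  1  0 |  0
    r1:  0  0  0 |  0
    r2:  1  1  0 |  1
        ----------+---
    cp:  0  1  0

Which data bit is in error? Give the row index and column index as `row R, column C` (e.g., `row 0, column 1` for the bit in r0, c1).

row 2, column 1

Recompute each row's even parity and compare to rp:
  r0: data parity 0, sent rp 0 → ok
  r1: data parity 0, sent rp 0 → ok
  r2: data parity 0, sent rp 1 → mismatch
Recompute each column's even parity and compare to cp:
  c0: data parity 0, sent cp 0 → ok
  c1: data parity 0, sent cp 1 → mismatch
  c2: data parity 0, sent cp 0 → ok
Exactly one row (r2) and one column (c1) fail → the flipped bit is at their intersection.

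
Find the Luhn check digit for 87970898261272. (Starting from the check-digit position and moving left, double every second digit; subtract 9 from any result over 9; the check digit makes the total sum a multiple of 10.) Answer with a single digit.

9

Partial digits right→left: 2 7 2 1 6 2 8 9 8 0 7 9 7 8
Double every second digit counting from the check-digit position (so the 1st, 3rd, 5th, ... of the partial from the right).
  doubled (with −9 where >9): 4 4 3 7 7 5 5 → sum 35
  kept as-is: 7 1 2 9 0 9 8 → sum 36
Total = 35 + 36 = 71.
Check digit = (10 − (71 mod 10)) mod 10 = 9.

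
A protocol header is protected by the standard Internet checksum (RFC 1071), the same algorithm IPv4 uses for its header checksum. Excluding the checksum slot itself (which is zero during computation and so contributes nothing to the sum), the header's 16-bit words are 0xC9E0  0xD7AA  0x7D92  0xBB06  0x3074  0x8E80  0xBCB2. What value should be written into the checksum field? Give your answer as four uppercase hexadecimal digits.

One's-complement addition (fold any carry out of bit 15 back into bit 0):
  0xC9E0 + 0xD7AA = 0x1A18A → wrap carry → 0xA18B
  0xA18B + 0x7D92 = 0x11F1D → wrap carry → 0x1F1E
  0x1F1E + 0xBB06 = 0x0DA24
  0xDA24 + 0x3074 = 0x10A98 → wrap carry → 0x0A99
  0x0A99 + 0x8E80 = 0x09919
  0x9919 + 0xBCB2 = 0x155CB → wrap carry → 0x55CC
One's-complement sum = 0x55CC.
Checksum = ~0x55CC & 0xFFFF = 0xAA33.

AA33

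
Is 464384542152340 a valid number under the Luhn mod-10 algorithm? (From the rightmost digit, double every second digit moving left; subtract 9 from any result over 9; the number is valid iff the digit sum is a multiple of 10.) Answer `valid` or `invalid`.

From the right, keep odd positions and double even positions (subtract 9 from any doubled value over 9):
  doubled (positions 2,4,...): 8 4 2 8 8 6 3 → sum 39
  kept (positions 1,3,...): 0 3 5 2 5 8 4 4 → sum 31
Total = 70.
70 mod 10 = 0, so the number is valid.

valid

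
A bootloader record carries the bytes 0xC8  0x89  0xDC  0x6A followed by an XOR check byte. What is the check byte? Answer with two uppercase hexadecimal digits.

F7

XOR the bytes together:
  start with 0xC8
  0xC8 ⊕ 0x89 = 0x41
  0x41 ⊕ 0xDC = 0x9D
  0x9D ⊕ 0x6A = 0xF7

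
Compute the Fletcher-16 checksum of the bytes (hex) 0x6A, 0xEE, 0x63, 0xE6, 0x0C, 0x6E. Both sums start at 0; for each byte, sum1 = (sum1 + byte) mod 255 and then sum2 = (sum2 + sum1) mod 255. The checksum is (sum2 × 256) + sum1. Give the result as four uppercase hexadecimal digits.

F11E

Running sums (mod 255):
  after byte 0 (0x6A): sum1=106, sum2=106
  after byte 1 (0xEE): sum1=89, sum2=195
  after byte 2 (0x63): sum1=188, sum2=128
  after byte 3 (0xE6): sum1=163, sum2=36
  after byte 4 (0x0C): sum1=175, sum2=211
  after byte 5 (0x6E): sum1=30, sum2=241
Checksum = sum2·256 + sum1 = 241·256 + 30 = 61726 = 0xF11E.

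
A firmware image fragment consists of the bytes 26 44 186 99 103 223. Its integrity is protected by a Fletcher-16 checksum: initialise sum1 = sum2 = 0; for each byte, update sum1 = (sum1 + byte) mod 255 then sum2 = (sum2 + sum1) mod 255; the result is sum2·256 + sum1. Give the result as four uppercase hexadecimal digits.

Running sums (mod 255):
  after byte 0 (26): sum1=26, sum2=26
  after byte 1 (44): sum1=70, sum2=96
  after byte 2 (186): sum1=1, sum2=97
  after byte 3 (99): sum1=100, sum2=197
  after byte 4 (103): sum1=203, sum2=145
  after byte 5 (223): sum1=171, sum2=61
Checksum = sum2·256 + sum1 = 61·256 + 171 = 15787 = 0x3DAB.

3DAB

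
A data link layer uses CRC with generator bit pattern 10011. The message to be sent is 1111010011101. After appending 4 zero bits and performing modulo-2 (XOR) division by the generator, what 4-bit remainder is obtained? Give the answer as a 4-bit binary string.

Append 4 zeros: 11110100111010000. Divide by 10011 (XOR where the leading bit is 1):
  pos 0: 11110 XOR 10011 = 01101
  pos 1: 11011 XOR 10011 = 01000
  pos 2: 10000 XOR 10011 = 00011
  pos 5: 11011 XOR 10011 = 01000
  pos 6: 10001 XOR 10011 = 00010
  pos 9: 10010 XOR 10011 = 00001
Remainder (last 4 bits) = 1000. This is the CRC / FCS.

1000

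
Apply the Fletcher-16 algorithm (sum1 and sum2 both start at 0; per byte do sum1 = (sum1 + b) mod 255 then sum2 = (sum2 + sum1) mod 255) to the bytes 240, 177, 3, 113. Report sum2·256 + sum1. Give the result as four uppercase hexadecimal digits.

5017

Running sums (mod 255):
  after byte 0 (240): sum1=240, sum2=240
  after byte 1 (177): sum1=162, sum2=147
  after byte 2 (3): sum1=165, sum2=57
  after byte 3 (113): sum1=23, sum2=80
Checksum = sum2·256 + sum1 = 80·256 + 23 = 20503 = 0x5017.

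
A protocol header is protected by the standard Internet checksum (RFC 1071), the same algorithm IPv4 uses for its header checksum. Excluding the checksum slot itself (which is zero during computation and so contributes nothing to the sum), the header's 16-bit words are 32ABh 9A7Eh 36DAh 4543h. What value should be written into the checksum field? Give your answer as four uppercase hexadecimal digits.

One's-complement addition (fold any carry out of bit 15 back into bit 0):
  0x32AB + 0x9A7E = 0x0CD29
  0xCD29 + 0x36DA = 0x10403 → wrap carry → 0x0404
  0x0404 + 0x4543 = 0x04947
One's-complement sum = 0x4947.
Checksum = ~0x4947 & 0xFFFF = 0xB6B8.

B6B8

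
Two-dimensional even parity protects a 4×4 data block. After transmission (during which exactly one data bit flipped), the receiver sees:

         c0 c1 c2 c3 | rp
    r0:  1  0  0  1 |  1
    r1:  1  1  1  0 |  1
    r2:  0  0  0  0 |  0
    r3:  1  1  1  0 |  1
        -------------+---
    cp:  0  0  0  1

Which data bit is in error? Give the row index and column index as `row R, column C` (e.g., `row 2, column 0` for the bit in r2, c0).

row 0, column 0

Recompute each row's even parity and compare to rp:
  r0: data parity 0, sent rp 1 → mismatch
  r1: data parity 1, sent rp 1 → ok
  r2: data parity 0, sent rp 0 → ok
  r3: data parity 1, sent rp 1 → ok
Recompute each column's even parity and compare to cp:
  c0: data parity 1, sent cp 0 → mismatch
  c1: data parity 0, sent cp 0 → ok
  c2: data parity 0, sent cp 0 → ok
  c3: data parity 1, sent cp 1 → ok
Exactly one row (r0) and one column (c0) fail → the flipped bit is at their intersection.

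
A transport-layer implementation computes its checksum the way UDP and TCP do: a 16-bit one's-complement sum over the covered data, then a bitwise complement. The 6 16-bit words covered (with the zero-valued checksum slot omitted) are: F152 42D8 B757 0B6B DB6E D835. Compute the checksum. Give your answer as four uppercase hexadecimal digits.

One's-complement addition (fold any carry out of bit 15 back into bit 0):
  0xF152 + 0x42D8 = 0x1342A → wrap carry → 0x342B
  0x342B + 0xB757 = 0x0EB82
  0xEB82 + 0x0B6B = 0x0F6ED
  0xF6ED + 0xDB6E = 0x1D25B → wrap carry → 0xD25C
  0xD25C + 0xD835 = 0x1AA91 → wrap carry → 0xAA92
One's-complement sum = 0xAA92.
Checksum = ~0xAA92 & 0xFFFF = 0x556D.

556D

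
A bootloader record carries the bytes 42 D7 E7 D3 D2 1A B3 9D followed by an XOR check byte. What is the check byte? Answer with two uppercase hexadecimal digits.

XOR the bytes together:
  start with 0x42
  0x42 ⊕ 0xD7 = 0x95
  0x95 ⊕ 0xE7 = 0x72
  0x72 ⊕ 0xD3 = 0xA1
  0xA1 ⊕ 0xD2 = 0x73
  0x73 ⊕ 0x1A = 0x69
  0x69 ⊕ 0xB3 = 0xDA
  0xDA ⊕ 0x9D = 0x47

47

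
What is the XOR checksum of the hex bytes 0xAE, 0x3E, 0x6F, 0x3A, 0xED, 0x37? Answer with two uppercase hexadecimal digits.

XOR the bytes together:
  start with 0xAE
  0xAE ⊕ 0x3E = 0x90
  0x90 ⊕ 0x6F = 0xFF
  0xFF ⊕ 0x3A = 0xC5
  0xC5 ⊕ 0xED = 0x28
  0x28 ⊕ 0x37 = 0x1F

1F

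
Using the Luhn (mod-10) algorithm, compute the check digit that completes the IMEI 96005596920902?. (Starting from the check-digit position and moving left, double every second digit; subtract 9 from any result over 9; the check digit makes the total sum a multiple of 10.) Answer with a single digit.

Partial digits right→left: 2 0 9 0 2 9 6 9 5 5 0 0 6 9
Double every second digit counting from the check-digit position (so the 1st, 3rd, 5th, ... of the partial from the right).
  doubled (with −9 where >9): 4 9 4 3 1 0 3 → sum 24
  kept as-is: 0 0 9 9 5 0 9 → sum 32
Total = 24 + 32 = 56.
Check digit = (10 − (56 mod 10)) mod 10 = 4.

4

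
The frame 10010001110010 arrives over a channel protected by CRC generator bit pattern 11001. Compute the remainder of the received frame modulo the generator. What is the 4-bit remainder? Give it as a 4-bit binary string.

0011

Modulo-2 division of 10010001110010 by 11001:
  pos 0: 10010 XOR 11001 = 01011
  pos 1: 10110 XOR 11001 = 01111
  pos 2: 11110 XOR 11001 = 00111
  pos 4: 11111 XOR 11001 = 00110
  pos 6: 11010 XOR 11001 = 00011
  pos 9: 11010 XOR 11001 = 00011
Remainder = 0011 (nonzero — an error is detected).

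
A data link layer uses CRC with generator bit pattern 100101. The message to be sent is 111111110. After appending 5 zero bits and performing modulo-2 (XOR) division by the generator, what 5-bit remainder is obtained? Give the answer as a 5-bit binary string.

Append 5 zeros: 11111111000000. Divide by 100101 (XOR where the leading bit is 1):
  pos 0: 111111 XOR 100101 = 011010
  pos 1: 110101 XOR 100101 = 010000
  pos 2: 100001 XOR 100101 = 000100
  pos 5: 100000 XOR 100101 = 000101
  pos 8: 101000 XOR 100101 = 001101
Remainder (last 5 bits) = 01101. This is the CRC / FCS.

01101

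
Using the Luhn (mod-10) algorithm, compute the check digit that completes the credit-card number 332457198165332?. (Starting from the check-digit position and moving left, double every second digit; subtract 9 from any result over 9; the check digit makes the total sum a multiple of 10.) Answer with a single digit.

Partial digits right→left: 2 3 3 5 6 1 8 9 1 7 5 4 2 3 3
Double every second digit counting from the check-digit position (so the 1st, 3rd, 5th, ... of the partial from the right).
  doubled (with −9 where >9): 4 6 3 7 2 1 4 6 → sum 33
  kept as-is: 3 5 1 9 7 4 3 → sum 32
Total = 33 + 32 = 65.
Check digit = (10 − (65 mod 10)) mod 10 = 5.

5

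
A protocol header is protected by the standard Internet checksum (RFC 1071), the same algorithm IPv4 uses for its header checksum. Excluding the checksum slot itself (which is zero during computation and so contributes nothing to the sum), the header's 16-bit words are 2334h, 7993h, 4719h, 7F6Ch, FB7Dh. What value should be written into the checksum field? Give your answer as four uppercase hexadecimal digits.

One's-complement addition (fold any carry out of bit 15 back into bit 0):
  0x2334 + 0x7993 = 0x09CC7
  0x9CC7 + 0x4719 = 0x0E3E0
  0xE3E0 + 0x7F6C = 0x1634C → wrap carry → 0x634D
  0x634D + 0xFB7D = 0x15ECA → wrap carry → 0x5ECB
One's-complement sum = 0x5ECB.
Checksum = ~0x5ECB & 0xFFFF = 0xA134.

A134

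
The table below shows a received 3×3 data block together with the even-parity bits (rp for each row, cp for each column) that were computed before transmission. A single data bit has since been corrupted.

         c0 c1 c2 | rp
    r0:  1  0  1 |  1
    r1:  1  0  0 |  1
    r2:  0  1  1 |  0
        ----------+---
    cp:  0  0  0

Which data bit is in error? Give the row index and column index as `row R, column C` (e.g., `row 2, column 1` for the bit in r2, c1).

Recompute each row's even parity and compare to rp:
  r0: data parity 0, sent rp 1 → mismatch
  r1: data parity 1, sent rp 1 → ok
  r2: data parity 0, sent rp 0 → ok
Recompute each column's even parity and compare to cp:
  c0: data parity 0, sent cp 0 → ok
  c1: data parity 1, sent cp 0 → mismatch
  c2: data parity 0, sent cp 0 → ok
Exactly one row (r0) and one column (c1) fail → the flipped bit is at their intersection.

row 0, column 1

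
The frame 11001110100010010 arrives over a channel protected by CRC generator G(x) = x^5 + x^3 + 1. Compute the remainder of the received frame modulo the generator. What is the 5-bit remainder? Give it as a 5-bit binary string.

Modulo-2 division of 11001110100010010 by 101001:
  pos 0: 110011 XOR 101001 = 011010
  pos 1: 110101 XOR 101001 = 011100
  pos 2: 111000 XOR 101001 = 010001
  pos 3: 100011 XOR 101001 = 001010
  pos 5: 101000 XOR 101001 = 000001
  pos 10: 101001 XOR 101001 = 000000
Remainder = 00000 (zero — the frame passes the CRC check).

00000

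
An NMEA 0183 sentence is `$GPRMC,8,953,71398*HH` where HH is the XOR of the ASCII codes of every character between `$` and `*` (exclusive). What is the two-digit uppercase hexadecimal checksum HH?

54

XOR the ASCII codes of the payload characters:
  'G' = 0x47 → acc = 0x47
  'P' = 0x50 → acc = 0x17
  'R' = 0x52 → acc = 0x45
  'M' = 0x4D → acc = 0x08
  'C' = 0x43 → acc = 0x4B
  ',' = 0x2C → acc = 0x67
  '8' = 0x38 → acc = 0x5F
  ',' = 0x2C → acc = 0x73
  '9' = 0x39 → acc = 0x4A
  '5' = 0x35 → acc = 0x7F
  '3' = 0x33 → acc = 0x4C
  ',' = 0x2C → acc = 0x60
  '7' = 0x37 → acc = 0x57
  '1' = 0x31 → acc = 0x66
  '3' = 0x33 → acc = 0x55
  '9' = 0x39 → acc = 0x6C
  '8' = 0x38 → acc = 0x54
Checksum = 0x54.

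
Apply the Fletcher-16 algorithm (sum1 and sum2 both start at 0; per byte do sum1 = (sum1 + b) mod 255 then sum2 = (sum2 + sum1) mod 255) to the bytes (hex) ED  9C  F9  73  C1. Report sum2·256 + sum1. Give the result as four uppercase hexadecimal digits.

AEB9

Running sums (mod 255):
  after byte 0 (ED): sum1=237, sum2=237
  after byte 1 (9C): sum1=138, sum2=120
  after byte 2 (F9): sum1=132, sum2=252
  after byte 3 (73): sum1=247, sum2=244
  after byte 4 (C1): sum1=185, sum2=174
Checksum = sum2·256 + sum1 = 174·256 + 185 = 44729 = 0xAEB9.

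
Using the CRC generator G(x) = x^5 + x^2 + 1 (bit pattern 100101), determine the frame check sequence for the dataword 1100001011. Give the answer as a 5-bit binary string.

00011

Append 5 zeros: 110000101100000. Divide by 100101 (XOR where the leading bit is 1):
  pos 0: 110000 XOR 100101 = 010101
  pos 1: 101011 XOR 100101 = 001110
  pos 3: 111001 XOR 100101 = 011100
  pos 4: 111001 XOR 100101 = 011100
  pos 5: 111000 XOR 100101 = 011101
  pos 6: 111010 XOR 100101 = 011111
  pos 7: 111110 XOR 100101 = 011011
  pos 8: 110110 XOR 100101 = 010011
  pos 9: 100110 XOR 100101 = 000011
Remainder (last 5 bits) = 00011. This is the CRC / FCS.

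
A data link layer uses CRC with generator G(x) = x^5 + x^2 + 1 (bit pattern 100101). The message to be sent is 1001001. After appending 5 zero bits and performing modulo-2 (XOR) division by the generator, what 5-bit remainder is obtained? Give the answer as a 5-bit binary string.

Append 5 zeros: 100100100000. Divide by 100101 (XOR where the leading bit is 1):
  pos 0: 100100 XOR 100101 = 000001
  pos 5: 110000 XOR 100101 = 010101
  pos 6: 101010 XOR 100101 = 001111
Remainder (last 5 bits) = 01111. This is the CRC / FCS.

01111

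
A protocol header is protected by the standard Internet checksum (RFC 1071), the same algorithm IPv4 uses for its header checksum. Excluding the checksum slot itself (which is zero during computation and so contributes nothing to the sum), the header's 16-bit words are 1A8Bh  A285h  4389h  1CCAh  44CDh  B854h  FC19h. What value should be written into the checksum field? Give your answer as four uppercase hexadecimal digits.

E95F

One's-complement addition (fold any carry out of bit 15 back into bit 0):
  0x1A8B + 0xA285 = 0x0BD10
  0xBD10 + 0x4389 = 0x10099 → wrap carry → 0x009A
  0x009A + 0x1CCA = 0x01D64
  0x1D64 + 0x44CD = 0x06231
  0x6231 + 0xB854 = 0x11A85 → wrap carry → 0x1A86
  0x1A86 + 0xFC19 = 0x1169F → wrap carry → 0x16A0
One's-complement sum = 0x16A0.
Checksum = ~0x16A0 & 0xFFFF = 0xE95F.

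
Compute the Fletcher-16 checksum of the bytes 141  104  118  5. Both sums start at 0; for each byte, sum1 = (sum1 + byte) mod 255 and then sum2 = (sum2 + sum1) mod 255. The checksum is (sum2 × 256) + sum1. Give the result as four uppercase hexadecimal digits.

6171

Running sums (mod 255):
  after byte 0 (141): sum1=141, sum2=141
  after byte 1 (104): sum1=245, sum2=131
  after byte 2 (118): sum1=108, sum2=239
  after byte 3 (5): sum1=113, sum2=97
Checksum = sum2·256 + sum1 = 97·256 + 113 = 24945 = 0x6171.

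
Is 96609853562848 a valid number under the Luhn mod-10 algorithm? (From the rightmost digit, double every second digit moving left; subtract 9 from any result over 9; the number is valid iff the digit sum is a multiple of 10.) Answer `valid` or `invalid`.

invalid

From the right, keep odd positions and double even positions (subtract 9 from any doubled value over 9):
  doubled (positions 2,4,...): 8 4 1 1 9 3 9 → sum 35
  kept (positions 1,3,...): 8 8 6 3 8 0 6 → sum 39
Total = 74.
74 mod 10 = 4, so the number is invalid.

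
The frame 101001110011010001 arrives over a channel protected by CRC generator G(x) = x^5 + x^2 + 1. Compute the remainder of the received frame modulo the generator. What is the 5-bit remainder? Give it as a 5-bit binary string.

11011

Modulo-2 division of 101001110011010001 by 100101:
  pos 0: 101001 XOR 100101 = 001100
  pos 2: 110011 XOR 100101 = 010110
  pos 3: 101100 XOR 100101 = 001001
  pos 5: 100101 XOR 100101 = 000000
  pos 11: 101000 XOR 100101 = 001101
Remainder = 11011 (nonzero — an error is detected).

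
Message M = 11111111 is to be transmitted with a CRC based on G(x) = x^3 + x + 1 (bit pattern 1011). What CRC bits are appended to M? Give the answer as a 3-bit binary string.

011

Append 3 zeros: 11111111000. Divide by 1011 (XOR where the leading bit is 1):
  pos 0: 1111 XOR 1011 = 0100
  pos 1: 1001 XOR 1011 = 0010
  pos 3: 1011 XOR 1011 = 0000
  pos 7: 1000 XOR 1011 = 0011
Remainder (last 3 bits) = 011. This is the CRC / FCS.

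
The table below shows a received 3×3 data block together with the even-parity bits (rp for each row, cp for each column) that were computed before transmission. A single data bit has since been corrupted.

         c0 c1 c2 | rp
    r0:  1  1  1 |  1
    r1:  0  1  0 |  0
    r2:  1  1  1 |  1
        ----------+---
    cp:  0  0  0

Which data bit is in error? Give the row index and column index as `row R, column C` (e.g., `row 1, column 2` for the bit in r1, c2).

Recompute each row's even parity and compare to rp:
  r0: data parity 1, sent rp 1 → ok
  r1: data parity 1, sent rp 0 → mismatch
  r2: data parity 1, sent rp 1 → ok
Recompute each column's even parity and compare to cp:
  c0: data parity 0, sent cp 0 → ok
  c1: data parity 1, sent cp 0 → mismatch
  c2: data parity 0, sent cp 0 → ok
Exactly one row (r1) and one column (c1) fail → the flipped bit is at their intersection.

row 1, column 1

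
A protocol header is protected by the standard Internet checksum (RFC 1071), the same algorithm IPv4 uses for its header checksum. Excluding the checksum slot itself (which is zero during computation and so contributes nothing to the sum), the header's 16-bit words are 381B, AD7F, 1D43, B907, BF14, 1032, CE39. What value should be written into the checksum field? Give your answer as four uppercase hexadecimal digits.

A699

One's-complement addition (fold any carry out of bit 15 back into bit 0):
  0x381B + 0xAD7F = 0x0E59A
  0xE59A + 0x1D43 = 0x102DD → wrap carry → 0x02DE
  0x02DE + 0xB907 = 0x0BBE5
  0xBBE5 + 0xBF14 = 0x17AF9 → wrap carry → 0x7AFA
  0x7AFA + 0x1032 = 0x08B2C
  0x8B2C + 0xCE39 = 0x15965 → wrap carry → 0x5966
One's-complement sum = 0x5966.
Checksum = ~0x5966 & 0xFFFF = 0xA699.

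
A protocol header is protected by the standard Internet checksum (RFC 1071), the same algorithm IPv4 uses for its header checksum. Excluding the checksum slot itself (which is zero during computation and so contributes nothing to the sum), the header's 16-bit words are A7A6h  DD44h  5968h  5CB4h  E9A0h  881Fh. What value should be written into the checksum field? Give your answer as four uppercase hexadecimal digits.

One's-complement addition (fold any carry out of bit 15 back into bit 0):
  0xA7A6 + 0xDD44 = 0x184EA → wrap carry → 0x84EB
  0x84EB + 0x5968 = 0x0DE53
  0xDE53 + 0x5CB4 = 0x13B07 → wrap carry → 0x3B08
  0x3B08 + 0xE9A0 = 0x124A8 → wrap carry → 0x24A9
  0x24A9 + 0x881F = 0x0ACC8
One's-complement sum = 0xACC8.
Checksum = ~0xACC8 & 0xFFFF = 0x5337.

5337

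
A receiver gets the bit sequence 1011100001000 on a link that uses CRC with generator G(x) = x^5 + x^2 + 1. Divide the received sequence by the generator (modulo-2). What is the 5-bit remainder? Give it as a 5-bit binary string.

Modulo-2 division of 1011100001000 by 100101:
  pos 0: 101110 XOR 100101 = 001011
  pos 2: 101100 XOR 100101 = 001001
  pos 4: 100101 XOR 100101 = 000000
Remainder = 00000 (zero — the frame passes the CRC check).

00000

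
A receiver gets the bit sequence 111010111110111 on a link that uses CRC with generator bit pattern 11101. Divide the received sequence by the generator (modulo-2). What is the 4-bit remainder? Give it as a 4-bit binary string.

Modulo-2 division of 111010111110111 by 11101:
  pos 0: 11101 XOR 11101 = 00000
  pos 6: 11111 XOR 11101 = 00010
  pos 9: 10011 XOR 11101 = 01110
  pos 10: 11101 XOR 11101 = 00000
Remainder = 0000 (zero — the frame passes the CRC check).

0000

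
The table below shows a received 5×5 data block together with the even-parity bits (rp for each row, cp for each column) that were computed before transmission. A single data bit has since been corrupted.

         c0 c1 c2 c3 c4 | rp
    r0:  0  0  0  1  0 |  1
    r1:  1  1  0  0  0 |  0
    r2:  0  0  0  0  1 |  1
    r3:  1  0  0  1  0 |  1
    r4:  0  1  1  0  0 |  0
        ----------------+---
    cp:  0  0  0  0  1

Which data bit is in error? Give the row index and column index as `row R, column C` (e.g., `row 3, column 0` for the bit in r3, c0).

Recompute each row's even parity and compare to rp:
  r0: data parity 1, sent rp 1 → ok
  r1: data parity 0, sent rp 0 → ok
  r2: data parity 1, sent rp 1 → ok
  r3: data parity 0, sent rp 1 → mismatch
  r4: data parity 0, sent rp 0 → ok
Recompute each column's even parity and compare to cp:
  c0: data parity 0, sent cp 0 → ok
  c1: data parity 0, sent cp 0 → ok
  c2: data parity 1, sent cp 0 → mismatch
  c3: data parity 0, sent cp 0 → ok
  c4: data parity 1, sent cp 1 → ok
Exactly one row (r3) and one column (c2) fail → the flipped bit is at their intersection.

row 3, column 2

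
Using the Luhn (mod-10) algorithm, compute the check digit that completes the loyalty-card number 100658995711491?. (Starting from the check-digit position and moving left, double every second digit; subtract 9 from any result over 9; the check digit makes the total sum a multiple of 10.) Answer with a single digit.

5

Partial digits right→left: 1 9 4 1 1 7 5 9 9 8 5 6 0 0 1
Double every second digit counting from the check-digit position (so the 1st, 3rd, 5th, ... of the partial from the right).
  doubled (with −9 where >9): 2 8 2 1 9 1 0 2 → sum 25
  kept as-is: 9 1 7 9 8 6 0 → sum 40
Total = 25 + 40 = 65.
Check digit = (10 − (65 mod 10)) mod 10 = 5.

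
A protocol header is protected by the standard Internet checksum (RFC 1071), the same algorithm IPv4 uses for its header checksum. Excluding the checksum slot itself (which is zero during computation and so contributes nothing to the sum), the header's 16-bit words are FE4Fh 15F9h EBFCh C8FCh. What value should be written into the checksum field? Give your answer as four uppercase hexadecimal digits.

36BD

One's-complement addition (fold any carry out of bit 15 back into bit 0):
  0xFE4F + 0x15F9 = 0x11448 → wrap carry → 0x1449
  0x1449 + 0xEBFC = 0x10045 → wrap carry → 0x0046
  0x0046 + 0xC8FC = 0x0C942
One's-complement sum = 0xC942.
Checksum = ~0xC942 & 0xFFFF = 0x36BD.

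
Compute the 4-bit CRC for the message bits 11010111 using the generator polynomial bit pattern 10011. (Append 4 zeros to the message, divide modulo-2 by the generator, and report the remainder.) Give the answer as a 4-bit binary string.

0101

Append 4 zeros: 110101110000. Divide by 10011 (XOR where the leading bit is 1):
  pos 0: 11010 XOR 10011 = 01001
  pos 1: 10011 XOR 10011 = 00000
  pos 6: 11000 XOR 10011 = 01011
  pos 7: 10110 XOR 10011 = 00101
Remainder (last 4 bits) = 0101. This is the CRC / FCS.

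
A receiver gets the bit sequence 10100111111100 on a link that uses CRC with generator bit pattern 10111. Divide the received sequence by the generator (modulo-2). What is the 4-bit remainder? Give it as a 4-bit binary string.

0001

Modulo-2 division of 10100111111100 by 10111:
  pos 0: 10100 XOR 10111 = 00011
  pos 3: 11111 XOR 10111 = 01000
  pos 4: 10001 XOR 10111 = 00110
  pos 6: 11011 XOR 10111 = 01100
  pos 7: 11001 XOR 10111 = 01110
  pos 8: 11100 XOR 10111 = 01011
  pos 9: 10110 XOR 10111 = 00001
Remainder = 0001 (nonzero — an error is detected).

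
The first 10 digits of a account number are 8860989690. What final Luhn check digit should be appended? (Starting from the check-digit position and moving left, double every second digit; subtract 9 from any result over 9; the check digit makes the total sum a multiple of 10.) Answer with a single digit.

Partial digits right→left: 0 9 6 9 8 9 0 6 8 8
Double every second digit counting from the check-digit position (so the 1st, 3rd, 5th, ... of the partial from the right).
  doubled (with −9 where >9): 0 3 7 0 7 → sum 17
  kept as-is: 9 9 9 6 8 → sum 41
Total = 17 + 41 = 58.
Check digit = (10 − (58 mod 10)) mod 10 = 2.

2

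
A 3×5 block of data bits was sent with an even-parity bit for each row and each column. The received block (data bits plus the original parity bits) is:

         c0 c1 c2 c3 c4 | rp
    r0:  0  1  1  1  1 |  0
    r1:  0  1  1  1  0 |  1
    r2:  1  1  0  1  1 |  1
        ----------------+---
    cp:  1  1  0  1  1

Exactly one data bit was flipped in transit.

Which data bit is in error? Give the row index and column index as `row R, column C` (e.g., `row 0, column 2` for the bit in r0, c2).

Recompute each row's even parity and compare to rp:
  r0: data parity 0, sent rp 0 → ok
  r1: data parity 1, sent rp 1 → ok
  r2: data parity 0, sent rp 1 → mismatch
Recompute each column's even parity and compare to cp:
  c0: data parity 1, sent cp 1 → ok
  c1: data parity 1, sent cp 1 → ok
  c2: data parity 0, sent cp 0 → ok
  c3: data parity 1, sent cp 1 → ok
  c4: data parity 0, sent cp 1 → mismatch
Exactly one row (r2) and one column (c4) fail → the flipped bit is at their intersection.

row 2, column 4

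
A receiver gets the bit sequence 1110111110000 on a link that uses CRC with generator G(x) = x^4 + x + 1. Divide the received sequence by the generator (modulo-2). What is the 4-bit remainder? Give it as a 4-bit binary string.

Modulo-2 division of 1110111110000 by 10011:
  pos 0: 11101 XOR 10011 = 01110
  pos 1: 11101 XOR 10011 = 01110
  pos 2: 11101 XOR 10011 = 01110
  pos 3: 11101 XOR 10011 = 01110
  pos 4: 11101 XOR 10011 = 01110
  pos 5: 11100 XOR 10011 = 01111
  pos 6: 11110 XOR 10011 = 01101
  pos 7: 11010 XOR 10011 = 01001
  pos 8: 10010 XOR 10011 = 00001
Remainder = 0001 (nonzero — an error is detected).

0001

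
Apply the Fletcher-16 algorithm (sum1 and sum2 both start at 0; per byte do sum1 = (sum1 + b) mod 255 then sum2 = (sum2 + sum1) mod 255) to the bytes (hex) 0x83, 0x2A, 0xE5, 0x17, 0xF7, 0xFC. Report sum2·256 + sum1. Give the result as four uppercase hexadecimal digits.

Running sums (mod 255):
  after byte 0 (0x83): sum1=131, sum2=131
  after byte 1 (0x2A): sum1=173, sum2=49
  after byte 2 (0xE5): sum1=147, sum2=196
  after byte 3 (0x17): sum1=170, sum2=111
  after byte 4 (0xF7): sum1=162, sum2=18
  after byte 5 (0xFC): sum1=159, sum2=177
Checksum = sum2·256 + sum1 = 177·256 + 159 = 45471 = 0xB19F.

B19F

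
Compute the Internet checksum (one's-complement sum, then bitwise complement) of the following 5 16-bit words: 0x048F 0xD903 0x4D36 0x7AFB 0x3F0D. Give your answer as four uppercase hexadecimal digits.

1B2E

One's-complement addition (fold any carry out of bit 15 back into bit 0):
  0x048F + 0xD903 = 0x0DD92
  0xDD92 + 0x4D36 = 0x12AC8 → wrap carry → 0x2AC9
  0x2AC9 + 0x7AFB = 0x0A5C4
  0xA5C4 + 0x3F0D = 0x0E4D1
One's-complement sum = 0xE4D1.
Checksum = ~0xE4D1 & 0xFFFF = 0x1B2E.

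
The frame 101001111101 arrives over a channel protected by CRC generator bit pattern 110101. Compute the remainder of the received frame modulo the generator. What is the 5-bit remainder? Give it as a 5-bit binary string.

00000

Modulo-2 division of 101001111101 by 110101:
  pos 0: 101001 XOR 110101 = 011100
  pos 1: 111001 XOR 110101 = 001100
  pos 3: 110011 XOR 110101 = 000110
  pos 6: 110101 XOR 110101 = 000000
Remainder = 00000 (zero — the frame passes the CRC check).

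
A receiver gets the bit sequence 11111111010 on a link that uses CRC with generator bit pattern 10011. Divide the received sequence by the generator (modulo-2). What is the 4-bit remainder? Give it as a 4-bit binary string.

Modulo-2 division of 11111111010 by 10011:
  pos 0: 11111 XOR 10011 = 01100
  pos 1: 11001 XOR 10011 = 01010
  pos 2: 10101 XOR 10011 = 00110
  pos 4: 11010 XOR 10011 = 01001
  pos 5: 10011 XOR 10011 = 00000
Remainder = 0000 (zero — the frame passes the CRC check).

0000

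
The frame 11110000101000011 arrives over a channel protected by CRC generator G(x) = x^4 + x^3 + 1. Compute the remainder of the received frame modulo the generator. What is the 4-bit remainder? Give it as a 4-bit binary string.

1011

Modulo-2 division of 11110000101000011 by 11001:
  pos 0: 11110 XOR 11001 = 00111
  pos 2: 11100 XOR 11001 = 00101
  pos 4: 10101 XOR 11001 = 01100
  pos 5: 11000 XOR 11001 = 00001
  pos 9: 11000 XOR 11001 = 00001
Remainder = 1011 (nonzero — an error is detected).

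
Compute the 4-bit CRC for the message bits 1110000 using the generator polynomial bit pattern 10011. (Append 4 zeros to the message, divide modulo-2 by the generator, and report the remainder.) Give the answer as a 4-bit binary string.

Append 4 zeros: 11100000000. Divide by 10011 (XOR where the leading bit is 1):
  pos 0: 11100 XOR 10011 = 01111
  pos 1: 11110 XOR 10011 = 01101
  pos 2: 11010 XOR 10011 = 01001
  pos 3: 10010 XOR 10011 = 00001
Remainder (last 4 bits) = 1000. This is the CRC / FCS.

1000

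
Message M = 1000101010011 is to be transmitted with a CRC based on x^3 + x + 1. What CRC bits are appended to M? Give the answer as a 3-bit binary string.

100

Append 3 zeros: 1000101010011000. Divide by 1011 (XOR where the leading bit is 1):
  pos 0: 1000 XOR 1011 = 0011
  pos 2: 1110 XOR 1011 = 0101
  pos 3: 1011 XOR 1011 = 0000
  pos 8: 1001 XOR 1011 = 0010
  pos 10: 1010 XOR 1011 = 0001
Remainder (last 3 bits) = 100. This is the CRC / FCS.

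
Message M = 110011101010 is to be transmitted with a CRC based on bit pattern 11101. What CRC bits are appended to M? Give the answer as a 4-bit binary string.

0100

Append 4 zeros: 1100111010100000. Divide by 11101 (XOR where the leading bit is 1):
  pos 0: 11001 XOR 11101 = 00100
  pos 2: 10011 XOR 11101 = 01110
  pos 3: 11100 XOR 11101 = 00001
  pos 7: 11010 XOR 11101 = 00111
  pos 9: 11100 XOR 11101 = 00001
Remainder (last 4 bits) = 0100. This is the CRC / FCS.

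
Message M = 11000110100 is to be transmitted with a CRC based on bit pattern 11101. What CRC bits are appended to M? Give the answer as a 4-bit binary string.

Append 4 zeros: 110001101000000. Divide by 11101 (XOR where the leading bit is 1):
  pos 0: 11000 XOR 11101 = 00101
  pos 2: 10111 XOR 11101 = 01010
  pos 3: 10100 XOR 11101 = 01001
  pos 4: 10011 XOR 11101 = 01110
  pos 5: 11100 XOR 11101 = 00001
  pos 9: 10000 XOR 11101 = 01101
  pos 10: 11010 XOR 11101 = 00111
Remainder (last 4 bits) = 0111. This is the CRC / FCS.

0111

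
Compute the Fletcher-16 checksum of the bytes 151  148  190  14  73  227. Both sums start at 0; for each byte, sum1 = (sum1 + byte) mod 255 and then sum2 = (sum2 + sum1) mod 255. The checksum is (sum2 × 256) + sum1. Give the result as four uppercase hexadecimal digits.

Running sums (mod 255):
  after byte 0 (151): sum1=151, sum2=151
  after byte 1 (148): sum1=44, sum2=195
  after byte 2 (190): sum1=234, sum2=174
  after byte 3 (14): sum1=248, sum2=167
  after byte 4 (73): sum1=66, sum2=233
  after byte 5 (227): sum1=38, sum2=16
Checksum = sum2·256 + sum1 = 16·256 + 38 = 4134 = 0x1026.

1026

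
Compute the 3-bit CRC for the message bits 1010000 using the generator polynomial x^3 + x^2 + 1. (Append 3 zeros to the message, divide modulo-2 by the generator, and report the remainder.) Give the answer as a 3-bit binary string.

Append 3 zeros: 1010000000. Divide by 1101 (XOR where the leading bit is 1):
  pos 0: 1010 XOR 1101 = 0111
  pos 1: 1110 XOR 1101 = 0011
  pos 3: 1100 XOR 1101 = 0001
  pos 6: 1000 XOR 1101 = 0101
Remainder (last 3 bits) = 101. This is the CRC / FCS.

101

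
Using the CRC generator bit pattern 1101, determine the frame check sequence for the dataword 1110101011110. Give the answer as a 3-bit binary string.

Append 3 zeros: 1110101011110000. Divide by 1101 (XOR where the leading bit is 1):
  pos 0: 1110 XOR 1101 = 0011
  pos 2: 1110 XOR 1101 = 0011
  pos 4: 1110 XOR 1101 = 0011
  pos 6: 1111 XOR 1101 = 0010
  pos 8: 1011 XOR 1101 = 0110
  pos 9: 1100 XOR 1101 = 0001
  pos 12: 1000 XOR 1101 = 0101
Remainder (last 3 bits) = 101. This is the CRC / FCS.

101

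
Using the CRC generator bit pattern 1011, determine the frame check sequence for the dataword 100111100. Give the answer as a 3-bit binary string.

111

Append 3 zeros: 100111100000. Divide by 1011 (XOR where the leading bit is 1):
  pos 0: 1001 XOR 1011 = 0010
  pos 2: 1011 XOR 1011 = 0000
  pos 6: 1000 XOR 1011 = 0011
  pos 8: 1100 XOR 1011 = 0111
Remainder (last 3 bits) = 111. This is the CRC / FCS.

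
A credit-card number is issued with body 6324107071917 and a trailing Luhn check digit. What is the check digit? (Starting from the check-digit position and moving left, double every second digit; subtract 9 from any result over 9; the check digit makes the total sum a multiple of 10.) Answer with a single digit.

8

Partial digits right→left: 7 1 9 1 7 0 7 0 1 4 2 3 6
Double every second digit counting from the check-digit position (so the 1st, 3rd, 5th, ... of the partial from the right).
  doubled (with −9 where >9): 5 9 5 5 2 4 3 → sum 33
  kept as-is: 1 1 0 0 4 3 → sum 9
Total = 33 + 9 = 42.
Check digit = (10 − (42 mod 10)) mod 10 = 8.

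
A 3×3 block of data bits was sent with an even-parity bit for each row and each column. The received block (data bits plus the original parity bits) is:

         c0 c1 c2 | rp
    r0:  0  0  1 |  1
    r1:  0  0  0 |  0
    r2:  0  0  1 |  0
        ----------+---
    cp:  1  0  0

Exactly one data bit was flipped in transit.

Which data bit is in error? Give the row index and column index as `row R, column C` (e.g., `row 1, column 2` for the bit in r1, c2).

row 2, column 0

Recompute each row's even parity and compare to rp:
  r0: data parity 1, sent rp 1 → ok
  r1: data parity 0, sent rp 0 → ok
  r2: data parity 1, sent rp 0 → mismatch
Recompute each column's even parity and compare to cp:
  c0: data parity 0, sent cp 1 → mismatch
  c1: data parity 0, sent cp 0 → ok
  c2: data parity 0, sent cp 0 → ok
Exactly one row (r2) and one column (c0) fail → the flipped bit is at their intersection.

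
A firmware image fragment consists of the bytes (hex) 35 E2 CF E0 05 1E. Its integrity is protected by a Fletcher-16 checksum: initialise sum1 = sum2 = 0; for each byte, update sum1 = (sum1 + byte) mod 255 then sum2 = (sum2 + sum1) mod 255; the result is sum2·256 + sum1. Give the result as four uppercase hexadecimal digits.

B7EB

Running sums (mod 255):
  after byte 0 (35): sum1=53, sum2=53
  after byte 1 (E2): sum1=24, sum2=77
  after byte 2 (CF): sum1=231, sum2=53
  after byte 3 (E0): sum1=200, sum2=253
  after byte 4 (05): sum1=205, sum2=203
  after byte 5 (1E): sum1=235, sum2=183
Checksum = sum2·256 + sum1 = 183·256 + 235 = 47083 = 0xB7EB.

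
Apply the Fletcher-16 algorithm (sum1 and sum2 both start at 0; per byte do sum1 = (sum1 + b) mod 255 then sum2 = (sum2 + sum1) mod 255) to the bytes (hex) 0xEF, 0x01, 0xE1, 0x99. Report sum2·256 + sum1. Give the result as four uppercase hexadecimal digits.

206C

Running sums (mod 255):
  after byte 0 (0xEF): sum1=239, sum2=239
  after byte 1 (0x01): sum1=240, sum2=224
  after byte 2 (0xE1): sum1=210, sum2=179
  after byte 3 (0x99): sum1=108, sum2=32
Checksum = sum2·256 + sum1 = 32·256 + 108 = 8300 = 0x206C.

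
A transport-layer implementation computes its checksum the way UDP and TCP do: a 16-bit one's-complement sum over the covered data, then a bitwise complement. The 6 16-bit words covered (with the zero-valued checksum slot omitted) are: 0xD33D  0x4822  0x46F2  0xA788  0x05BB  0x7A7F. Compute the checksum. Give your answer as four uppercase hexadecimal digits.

75EA

One's-complement addition (fold any carry out of bit 15 back into bit 0):
  0xD33D + 0x4822 = 0x11B5F → wrap carry → 0x1B60
  0x1B60 + 0x46F2 = 0x06252
  0x6252 + 0xA788 = 0x109DA → wrap carry → 0x09DB
  0x09DB + 0x05BB = 0x00F96
  0x0F96 + 0x7A7F = 0x08A15
One's-complement sum = 0x8A15.
Checksum = ~0x8A15 & 0xFFFF = 0x75EA.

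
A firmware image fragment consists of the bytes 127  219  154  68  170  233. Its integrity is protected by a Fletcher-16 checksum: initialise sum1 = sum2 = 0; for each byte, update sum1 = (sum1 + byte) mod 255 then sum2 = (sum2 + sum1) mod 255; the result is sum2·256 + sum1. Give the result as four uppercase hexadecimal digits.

BECE

Running sums (mod 255):
  after byte 0 (127): sum1=127, sum2=127
  after byte 1 (219): sum1=91, sum2=218
  after byte 2 (154): sum1=245, sum2=208
  after byte 3 (68): sum1=58, sum2=11
  after byte 4 (170): sum1=228, sum2=239
  after byte 5 (233): sum1=206, sum2=190
Checksum = sum2·256 + sum1 = 190·256 + 206 = 48846 = 0xBECE.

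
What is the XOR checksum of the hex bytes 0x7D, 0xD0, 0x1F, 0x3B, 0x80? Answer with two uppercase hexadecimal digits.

XOR the bytes together:
  start with 0x7D
  0x7D ⊕ 0xD0 = 0xAD
  0xAD ⊕ 0x1F = 0xB2
  0xB2 ⊕ 0x3B = 0x89
  0x89 ⊕ 0x80 = 0x09

09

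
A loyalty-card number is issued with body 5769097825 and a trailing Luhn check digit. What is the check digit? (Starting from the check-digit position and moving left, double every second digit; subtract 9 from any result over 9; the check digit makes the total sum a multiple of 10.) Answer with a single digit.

Partial digits right→left: 5 2 8 7 9 0 9 6 7 5
Double every second digit counting from the check-digit position (so the 1st, 3rd, 5th, ... of the partial from the right).
  doubled (with −9 where >9): 1 7 9 9 5 → sum 31
  kept as-is: 2 7 0 6 5 → sum 20
Total = 31 + 20 = 51.
Check digit = (10 − (51 mod 10)) mod 10 = 9.

9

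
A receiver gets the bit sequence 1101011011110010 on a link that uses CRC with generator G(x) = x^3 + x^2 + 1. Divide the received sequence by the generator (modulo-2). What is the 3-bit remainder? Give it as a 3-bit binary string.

Modulo-2 division of 1101011011110010 by 1101:
  pos 0: 1101 XOR 1101 = 0000
  pos 5: 1101 XOR 1101 = 0000
  pos 9: 1110 XOR 1101 = 0011
  pos 11: 1101 XOR 1101 = 0000
Remainder = 000 (zero — the frame passes the CRC check).

000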